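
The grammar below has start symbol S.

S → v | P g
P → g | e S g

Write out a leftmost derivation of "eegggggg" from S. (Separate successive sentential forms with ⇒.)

S⇒Pg⇒eSgg⇒ePggg⇒eeSgggg⇒eePggggg⇒eegggggg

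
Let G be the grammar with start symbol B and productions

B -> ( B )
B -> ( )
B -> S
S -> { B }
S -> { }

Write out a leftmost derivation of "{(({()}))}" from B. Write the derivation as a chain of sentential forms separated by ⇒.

B ⇒ S ⇒ {B} ⇒ {(B)} ⇒ {((B))} ⇒ {((S))} ⇒ {(({B}))} ⇒ {(({()}))}

B ⇒ S   [B -> S]
S ⇒ {B}   [S -> { B }]
{B} ⇒ {(B)}   [B -> ( B )]
{(B)} ⇒ {((B))}   [B -> ( B )]
{((B))} ⇒ {((S))}   [B -> S]
{((S))} ⇒ {(({B}))}   [S -> { B }]
{(({B}))} ⇒ {(({()}))}   [B -> ( )]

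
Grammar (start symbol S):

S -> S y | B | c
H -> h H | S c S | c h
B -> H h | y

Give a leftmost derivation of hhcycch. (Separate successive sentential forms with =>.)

S => B => Hh => hHh => hhHh => hhScSh => hhSycSh => hhcycSh => hhcycch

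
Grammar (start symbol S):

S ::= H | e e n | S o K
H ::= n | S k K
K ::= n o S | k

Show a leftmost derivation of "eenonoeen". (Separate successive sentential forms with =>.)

S => SoK   [S ::= S o K]
SoK => eenoK   [S ::= e e n]
eenoK => eenonoS   [K ::= n o S]
eenonoS => eenonoeen   [S ::= e e n]

S=>SoK=>eenoK=>eenonoS=>eenonoeen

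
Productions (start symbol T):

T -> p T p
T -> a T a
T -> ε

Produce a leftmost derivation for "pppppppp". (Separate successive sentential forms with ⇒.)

T ⇒ pTp   [T -> p T p]
pTp ⇒ ppTpp   [T -> p T p]
ppTpp ⇒ pppTppp   [T -> p T p]
pppTppp ⇒ ppppTpppp   [T -> p T p]
ppppTpppp ⇒ pppppppp   [T -> ε]

T ⇒ pTp ⇒ ppTpp ⇒ pppTppp ⇒ ppppTpppp ⇒ pppppppp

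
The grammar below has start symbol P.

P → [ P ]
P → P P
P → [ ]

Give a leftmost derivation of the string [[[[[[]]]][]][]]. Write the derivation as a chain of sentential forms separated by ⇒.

P ⇒ [P] ⇒ [PP] ⇒ [[P]P] ⇒ [[PP]P] ⇒ [[[P]P]P] ⇒ [[[[P]]P]P] ⇒ [[[[[P]]]P]P] ⇒ [[[[[[]]]]P]P] ⇒ [[[[[[]]]][]]P] ⇒ [[[[[[]]]][]][]]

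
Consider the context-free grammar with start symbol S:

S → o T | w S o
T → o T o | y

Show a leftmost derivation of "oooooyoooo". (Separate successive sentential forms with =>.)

S => oT => ooTo => oooToo => ooooTooo => oooooToooo => oooooyoooo

S => oT   [S → o T]
oT => ooTo   [T → o T o]
ooTo => oooToo   [T → o T o]
oooToo => ooooTooo   [T → o T o]
ooooTooo => oooooToooo   [T → o T o]
oooooToooo => oooooyoooo   [T → y]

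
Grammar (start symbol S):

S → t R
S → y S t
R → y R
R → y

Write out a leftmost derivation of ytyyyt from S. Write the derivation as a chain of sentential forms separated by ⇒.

S⇒ySt⇒ytRt⇒ytyRt⇒ytyyRt⇒ytyyyt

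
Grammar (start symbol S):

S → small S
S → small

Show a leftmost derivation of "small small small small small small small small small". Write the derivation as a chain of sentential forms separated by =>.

S => small S   [S → small S]
small S => small small S   [S → small S]
small small S => small small small S   [S → small S]
small small small S => small small small small S   [S → small S]
small small small small S => small small small small small S   [S → small S]
small small small small small S => small small small small small small S   [S → small S]
small small small small small small S => small small small small small small small S   [S → small S]
small small small small small small small S => small small small small small small small small S   [S → small S]
small small small small small small small small S => small small small small small small small small small   [S → small]

S => small S => small small S => small small small S => small small small small S => small small small small small S => small small small small small small S => small small small small small small small S => small small small small small small small small S => small small small small small small small small small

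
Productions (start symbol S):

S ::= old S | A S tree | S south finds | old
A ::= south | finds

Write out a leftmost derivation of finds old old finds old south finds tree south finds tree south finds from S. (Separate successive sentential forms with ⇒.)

S ⇒ S south finds ⇒ A S tree south finds ⇒ finds S tree south finds ⇒ finds S south finds tree south finds ⇒ finds old S south finds tree south finds ⇒ finds old old S south finds tree south finds ⇒ finds old old A S tree south finds tree south finds ⇒ finds old old finds S tree south finds tree south finds ⇒ finds old old finds S south finds tree south finds tree south finds ⇒ finds old old finds old south finds tree south finds tree south finds

S ⇒ S south finds   [S ::= S south finds]
S south finds ⇒ A S tree south finds   [S ::= A S tree]
A S tree south finds ⇒ finds S tree south finds   [A ::= finds]
finds S tree south finds ⇒ finds S south finds tree south finds   [S ::= S south finds]
finds S south finds tree south finds ⇒ finds old S south finds tree south finds   [S ::= old S]
finds old S south finds tree south finds ⇒ finds old old S south finds tree south finds   [S ::= old S]
finds old old S south finds tree south finds ⇒ finds old old A S tree south finds tree south finds   [S ::= A S tree]
finds old old A S tree south finds tree south finds ⇒ finds old old finds S tree south finds tree south finds   [A ::= finds]
finds old old finds S tree south finds tree south finds ⇒ finds old old finds S south finds tree south finds tree south finds   [S ::= S south finds]
finds old old finds S south finds tree south finds tree south finds ⇒ finds old old finds old south finds tree south finds tree south finds   [S ::= old]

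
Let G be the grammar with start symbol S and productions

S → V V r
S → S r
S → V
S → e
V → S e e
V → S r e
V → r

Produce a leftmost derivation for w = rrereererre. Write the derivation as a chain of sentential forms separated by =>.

S => V   [S → V]
V => Sre   [V → S r e]
Sre => VVrre   [S → V V r]
VVrre => SreVrre   [V → S r e]
SreVrre => VreVrre   [S → V]
VreVrre => SrereVrre   [V → S r e]
SrereVrre => VrereVrre   [S → V]
VrereVrre => rrereVrre   [V → r]
rrereVrre => rrereSrerre   [V → S r e]
rrereSrerre => rrereererre   [S → e]

S => V => Sre => VVrre => SreVrre => VreVrre => SrereVrre => VrereVrre => rrereVrre => rrereSrerre => rrereererre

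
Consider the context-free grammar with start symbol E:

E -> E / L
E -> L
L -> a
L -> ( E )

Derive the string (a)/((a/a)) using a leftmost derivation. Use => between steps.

E => E/L => L/L => (E)/L => (L)/L => (a)/L => (a)/(E) => (a)/(L) => (a)/((E)) => (a)/((E/L)) => (a)/((L/L)) => (a)/((a/L)) => (a)/((a/a))

E => E/L   [E -> E / L]
E/L => L/L   [E -> L]
L/L => (E)/L   [L -> ( E )]
(E)/L => (L)/L   [E -> L]
(L)/L => (a)/L   [L -> a]
(a)/L => (a)/(E)   [L -> ( E )]
(a)/(E) => (a)/(L)   [E -> L]
(a)/(L) => (a)/((E))   [L -> ( E )]
(a)/((E)) => (a)/((E/L))   [E -> E / L]
(a)/((E/L)) => (a)/((L/L))   [E -> L]
(a)/((L/L)) => (a)/((a/L))   [L -> a]
(a)/((a/L)) => (a)/((a/a))   [L -> a]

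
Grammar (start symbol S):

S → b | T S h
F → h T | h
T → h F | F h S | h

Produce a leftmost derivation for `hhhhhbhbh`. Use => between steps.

S => TSh => FhSSh => hThSSh => hhhSSh => hhhTShSh => hhhhFShSh => hhhhhShSh => hhhhhbhSh => hhhhhbhbh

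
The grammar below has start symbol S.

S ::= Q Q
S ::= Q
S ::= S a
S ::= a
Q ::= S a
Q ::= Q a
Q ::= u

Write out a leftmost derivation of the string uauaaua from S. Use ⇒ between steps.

S ⇒ Q   [S ::= Q]
Q ⇒ Sa   [Q ::= S a]
Sa ⇒ QQa   [S ::= Q Q]
QQa ⇒ SaQa   [Q ::= S a]
SaQa ⇒ SaaQa   [S ::= S a]
SaaQa ⇒ QQaaQa   [S ::= Q Q]
QQaaQa ⇒ QaQaaQa   [Q ::= Q a]
QaQaaQa ⇒ uaQaaQa   [Q ::= u]
uaQaaQa ⇒ uauaaQa   [Q ::= u]
uauaaQa ⇒ uauaaua   [Q ::= u]

S ⇒ Q ⇒ Sa ⇒ QQa ⇒ SaQa ⇒ SaaQa ⇒ QQaaQa ⇒ QaQaaQa ⇒ uaQaaQa ⇒ uauaaQa ⇒ uauaaua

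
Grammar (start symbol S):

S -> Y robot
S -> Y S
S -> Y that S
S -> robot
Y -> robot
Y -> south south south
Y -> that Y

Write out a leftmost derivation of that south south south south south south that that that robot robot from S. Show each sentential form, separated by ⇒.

S ⇒ Y S ⇒ that Y S ⇒ that south south south S ⇒ that south south south Y S ⇒ that south south south south south south S ⇒ that south south south south south south Y robot ⇒ that south south south south south south that Y robot ⇒ that south south south south south south that that Y robot ⇒ that south south south south south south that that that Y robot ⇒ that south south south south south south that that that robot robot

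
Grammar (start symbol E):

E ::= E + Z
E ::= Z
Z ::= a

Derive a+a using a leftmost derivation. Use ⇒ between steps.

E ⇒ E+Z ⇒ Z+Z ⇒ a+Z ⇒ a+a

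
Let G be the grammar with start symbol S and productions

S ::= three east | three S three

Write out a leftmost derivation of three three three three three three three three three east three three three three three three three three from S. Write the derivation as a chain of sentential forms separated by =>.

S => three S three => three three S three three => three three three S three three three => three three three three S three three three three => three three three three three S three three three three three => three three three three three three S three three three three three three => three three three three three three three S three three three three three three three => three three three three three three three three S three three three three three three three three => three three three three three three three three three east three three three three three three three three

S => three S three   [S ::= three S three]
three S three => three three S three three   [S ::= three S three]
three three S three three => three three three S three three three   [S ::= three S three]
three three three S three three three => three three three three S three three three three   [S ::= three S three]
three three three three S three three three three => three three three three three S three three three three three   [S ::= three S three]
three three three three three S three three three three three => three three three three three three S three three three three three three   [S ::= three S three]
three three three three three three S three three three three three three => three three three three three three three S three three three three three three three   [S ::= three S three]
three three three three three three three S three three three three three three three => three three three three three three three three S three three three three three three three three   [S ::= three S three]
three three three three three three three three S three three three three three three three three => three three three three three three three three three east three three three three three three three three   [S ::= three east]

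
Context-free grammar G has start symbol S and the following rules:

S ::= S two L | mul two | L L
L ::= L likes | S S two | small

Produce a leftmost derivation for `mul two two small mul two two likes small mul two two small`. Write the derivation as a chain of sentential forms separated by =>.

S => L L => S S two L => L L S two L => L likes L S two L => S S two likes L S two L => S two L S two likes L S two L => mul two two L S two likes L S two L => mul two two small S two likes L S two L => mul two two small mul two two likes L S two L => mul two two small mul two two likes small S two L => mul two two small mul two two likes small mul two two L => mul two two small mul two two likes small mul two two small

S => L L   [S ::= L L]
L L => S S two L   [L ::= S S two]
S S two L => L L S two L   [S ::= L L]
L L S two L => L likes L S two L   [L ::= L likes]
L likes L S two L => S S two likes L S two L   [L ::= S S two]
S S two likes L S two L => S two L S two likes L S two L   [S ::= S two L]
S two L S two likes L S two L => mul two two L S two likes L S two L   [S ::= mul two]
mul two two L S two likes L S two L => mul two two small S two likes L S two L   [L ::= small]
mul two two small S two likes L S two L => mul two two small mul two two likes L S two L   [S ::= mul two]
mul two two small mul two two likes L S two L => mul two two small mul two two likes small S two L   [L ::= small]
mul two two small mul two two likes small S two L => mul two two small mul two two likes small mul two two L   [S ::= mul two]
mul two two small mul two two likes small mul two two L => mul two two small mul two two likes small mul two two small   [L ::= small]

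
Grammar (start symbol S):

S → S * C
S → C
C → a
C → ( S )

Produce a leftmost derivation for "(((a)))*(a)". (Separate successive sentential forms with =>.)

S => S*C => C*C => (S)*C => (C)*C => ((S))*C => ((C))*C => (((S)))*C => (((C)))*C => (((a)))*C => (((a)))*(S) => (((a)))*(C) => (((a)))*(a)

S => S*C   [S → S * C]
S*C => C*C   [S → C]
C*C => (S)*C   [C → ( S )]
(S)*C => (C)*C   [S → C]
(C)*C => ((S))*C   [C → ( S )]
((S))*C => ((C))*C   [S → C]
((C))*C => (((S)))*C   [C → ( S )]
(((S)))*C => (((C)))*C   [S → C]
(((C)))*C => (((a)))*C   [C → a]
(((a)))*C => (((a)))*(S)   [C → ( S )]
(((a)))*(S) => (((a)))*(C)   [S → C]
(((a)))*(C) => (((a)))*(a)   [C → a]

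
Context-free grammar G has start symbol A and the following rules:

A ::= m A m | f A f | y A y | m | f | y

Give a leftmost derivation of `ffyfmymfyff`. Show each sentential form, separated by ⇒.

A ⇒ fAf   [A ::= f A f]
fAf ⇒ ffAff   [A ::= f A f]
ffAff ⇒ ffyAyff   [A ::= y A y]
ffyAyff ⇒ ffyfAfyff   [A ::= f A f]
ffyfAfyff ⇒ ffyfmAmfyff   [A ::= m A m]
ffyfmAmfyff ⇒ ffyfmymfyff   [A ::= y]

A⇒fAf⇒ffAff⇒ffyAyff⇒ffyfAfyff⇒ffyfmAmfyff⇒ffyfmymfyff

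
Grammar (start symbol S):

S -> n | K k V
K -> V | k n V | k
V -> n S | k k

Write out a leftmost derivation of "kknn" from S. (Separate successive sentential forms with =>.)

S => KkV => kkV => kknS => kknn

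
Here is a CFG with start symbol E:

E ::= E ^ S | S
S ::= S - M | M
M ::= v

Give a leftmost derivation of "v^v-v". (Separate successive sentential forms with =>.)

E=>E^S=>S^S=>M^S=>v^S=>v^S-M=>v^M-M=>v^v-M=>v^v-v

E => E^S   [E ::= E ^ S]
E^S => S^S   [E ::= S]
S^S => M^S   [S ::= M]
M^S => v^S   [M ::= v]
v^S => v^S-M   [S ::= S - M]
v^S-M => v^M-M   [S ::= M]
v^M-M => v^v-M   [M ::= v]
v^v-M => v^v-v   [M ::= v]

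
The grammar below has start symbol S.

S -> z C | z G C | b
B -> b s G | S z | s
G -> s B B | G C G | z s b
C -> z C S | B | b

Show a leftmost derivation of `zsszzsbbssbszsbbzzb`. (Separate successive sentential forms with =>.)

S => zGC   [S -> z G C]
zGC => zsBBC   [G -> s B B]
zsBBC => zssBC   [B -> s]
zssBC => zssSzC   [B -> S z]
zssSzC => zsszGCzC   [S -> z G C]
zsszGCzC => zsszzsbCzC   [G -> z s b]
zsszzsbCzC => zsszzsbBzC   [C -> B]
zsszzsbBzC => zsszzsbbsGzC   [B -> b s G]
zsszzsbbsGzC => zsszzsbbssBBzC   [G -> s B B]
zsszzsbbssBBzC => zsszzsbbssbsGBzC   [B -> b s G]
zsszzsbbssbsGBzC => zsszzsbbssbszsbBzC   [G -> z s b]
zsszzsbbssbszsbBzC => zsszzsbbssbszsbSzzC   [B -> S z]
zsszzsbbssbszsbSzzC => zsszzsbbssbszsbbzzC   [S -> b]
zsszzsbbssbszsbbzzC => zsszzsbbssbszsbbzzb   [C -> b]

S=>zGC=>zsBBC=>zssBC=>zssSzC=>zsszGCzC=>zsszzsbCzC=>zsszzsbBzC=>zsszzsbbsGzC=>zsszzsbbssBBzC=>zsszzsbbssbsGBzC=>zsszzsbbssbszsbBzC=>zsszzsbbssbszsbSzzC=>zsszzsbbssbszsbbzzC=>zsszzsbbssbszsbbzzb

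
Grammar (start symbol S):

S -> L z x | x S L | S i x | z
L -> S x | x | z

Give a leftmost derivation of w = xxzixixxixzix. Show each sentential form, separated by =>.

S => Six => xSLix => xSixLix => xxSLixLix => xxSixLixLix => xxSixixLixLix => xxzixixLixLix => xxzixixxixLix => xxzixixxixzix

S => Six   [S -> S i x]
Six => xSLix   [S -> x S L]
xSLix => xSixLix   [S -> S i x]
xSixLix => xxSLixLix   [S -> x S L]
xxSLixLix => xxSixLixLix   [S -> S i x]
xxSixLixLix => xxSixixLixLix   [S -> S i x]
xxSixixLixLix => xxzixixLixLix   [S -> z]
xxzixixLixLix => xxzixixxixLix   [L -> x]
xxzixixxixLix => xxzixixxixzix   [L -> z]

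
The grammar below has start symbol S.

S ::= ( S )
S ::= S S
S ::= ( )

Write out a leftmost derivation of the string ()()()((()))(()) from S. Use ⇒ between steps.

S ⇒ SS ⇒ ()S ⇒ ()SS ⇒ ()SSS ⇒ ()()SS ⇒ ()()SSS ⇒ ()()()SS ⇒ ()()()(S)S ⇒ ()()()((S))S ⇒ ()()()((()))S ⇒ ()()()((()))(S) ⇒ ()()()((()))(())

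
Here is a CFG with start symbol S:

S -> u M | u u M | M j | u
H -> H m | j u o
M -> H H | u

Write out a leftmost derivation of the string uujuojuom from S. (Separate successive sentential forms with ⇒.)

S ⇒ uuM ⇒ uuHH ⇒ uujuoH ⇒ uujuoHm ⇒ uujuojuom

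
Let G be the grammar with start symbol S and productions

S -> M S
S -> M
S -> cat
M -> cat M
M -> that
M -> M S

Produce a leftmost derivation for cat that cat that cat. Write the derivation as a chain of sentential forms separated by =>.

S => M S => cat M S => cat M S S => cat that S S => cat that cat S => cat that cat M => cat that cat M S => cat that cat that S => cat that cat that cat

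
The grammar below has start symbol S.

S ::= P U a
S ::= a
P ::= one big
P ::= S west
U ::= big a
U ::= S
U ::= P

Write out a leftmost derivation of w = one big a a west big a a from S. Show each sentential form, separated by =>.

S => P U a => S west U a => P U a west U a => one big U a west U a => one big S a west U a => one big a a west U a => one big a a west big a a

S => P U a   [S ::= P U a]
P U a => S west U a   [P ::= S west]
S west U a => P U a west U a   [S ::= P U a]
P U a west U a => one big U a west U a   [P ::= one big]
one big U a west U a => one big S a west U a   [U ::= S]
one big S a west U a => one big a a west U a   [S ::= a]
one big a a west U a => one big a a west big a a   [U ::= big a]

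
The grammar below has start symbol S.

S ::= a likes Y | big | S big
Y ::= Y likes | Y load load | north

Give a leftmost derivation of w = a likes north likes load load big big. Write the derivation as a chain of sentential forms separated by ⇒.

S ⇒ S big ⇒ S big big ⇒ a likes Y big big ⇒ a likes Y load load big big ⇒ a likes Y likes load load big big ⇒ a likes north likes load load big big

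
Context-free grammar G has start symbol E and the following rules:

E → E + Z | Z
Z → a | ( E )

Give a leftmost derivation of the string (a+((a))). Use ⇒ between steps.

E ⇒ Z   [E → Z]
Z ⇒ (E)   [Z → ( E )]
(E) ⇒ (E+Z)   [E → E + Z]
(E+Z) ⇒ (Z+Z)   [E → Z]
(Z+Z) ⇒ (a+Z)   [Z → a]
(a+Z) ⇒ (a+(E))   [Z → ( E )]
(a+(E)) ⇒ (a+(Z))   [E → Z]
(a+(Z)) ⇒ (a+((E)))   [Z → ( E )]
(a+((E))) ⇒ (a+((Z)))   [E → Z]
(a+((Z))) ⇒ (a+((a)))   [Z → a]

E ⇒ Z ⇒ (E) ⇒ (E+Z) ⇒ (Z+Z) ⇒ (a+Z) ⇒ (a+(E)) ⇒ (a+(Z)) ⇒ (a+((E))) ⇒ (a+((Z))) ⇒ (a+((a)))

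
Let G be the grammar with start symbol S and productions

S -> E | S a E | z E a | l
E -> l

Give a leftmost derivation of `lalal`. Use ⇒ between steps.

S ⇒ SaE   [S -> S a E]
SaE ⇒ SaEaE   [S -> S a E]
SaEaE ⇒ laEaE   [S -> l]
laEaE ⇒ lalaE   [E -> l]
lalaE ⇒ lalal   [E -> l]

S ⇒ SaE ⇒ SaEaE ⇒ laEaE ⇒ lalaE ⇒ lalal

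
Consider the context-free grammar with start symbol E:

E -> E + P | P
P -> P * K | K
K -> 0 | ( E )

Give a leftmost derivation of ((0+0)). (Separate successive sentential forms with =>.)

E => P => K => (E) => (P) => (K) => ((E)) => ((E+P)) => ((P+P)) => ((K+P)) => ((0+P)) => ((0+K)) => ((0+0))

E => P   [E -> P]
P => K   [P -> K]
K => (E)   [K -> ( E )]
(E) => (P)   [E -> P]
(P) => (K)   [P -> K]
(K) => ((E))   [K -> ( E )]
((E)) => ((E+P))   [E -> E + P]
((E+P)) => ((P+P))   [E -> P]
((P+P)) => ((K+P))   [P -> K]
((K+P)) => ((0+P))   [K -> 0]
((0+P)) => ((0+K))   [P -> K]
((0+K)) => ((0+0))   [K -> 0]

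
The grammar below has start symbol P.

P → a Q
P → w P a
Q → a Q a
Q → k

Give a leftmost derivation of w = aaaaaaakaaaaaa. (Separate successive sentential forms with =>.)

P => aQ => aaQa => aaaQaa => aaaaQaaa => aaaaaQaaaa => aaaaaaQaaaaa => aaaaaaaQaaaaaa => aaaaaaakaaaaaa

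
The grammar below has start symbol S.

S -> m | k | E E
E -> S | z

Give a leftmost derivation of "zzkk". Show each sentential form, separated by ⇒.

S ⇒ EE   [S -> E E]
EE ⇒ zE   [E -> z]
zE ⇒ zS   [E -> S]
zS ⇒ zEE   [S -> E E]
zEE ⇒ zSE   [E -> S]
zSE ⇒ zEEE   [S -> E E]
zEEE ⇒ zzEE   [E -> z]
zzEE ⇒ zzSE   [E -> S]
zzSE ⇒ zzkE   [S -> k]
zzkE ⇒ zzkS   [E -> S]
zzkS ⇒ zzkk   [S -> k]

S ⇒ EE ⇒ zE ⇒ zS ⇒ zEE ⇒ zSE ⇒ zEEE ⇒ zzEE ⇒ zzSE ⇒ zzkE ⇒ zzkS ⇒ zzkk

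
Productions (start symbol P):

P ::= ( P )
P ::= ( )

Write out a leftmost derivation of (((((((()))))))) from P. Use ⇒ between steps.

P ⇒ (P) ⇒ ((P)) ⇒ (((P))) ⇒ ((((P)))) ⇒ (((((P))))) ⇒ ((((((P)))))) ⇒ (((((((P))))))) ⇒ (((((((())))))))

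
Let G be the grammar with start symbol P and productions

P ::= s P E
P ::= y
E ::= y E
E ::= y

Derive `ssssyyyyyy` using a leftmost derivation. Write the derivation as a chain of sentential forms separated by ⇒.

P ⇒ sPE ⇒ ssPEE ⇒ sssPEEE ⇒ ssssPEEEE ⇒ ssssyEEEE ⇒ ssssyyEEEE ⇒ ssssyyyEEE ⇒ ssssyyyyEE ⇒ ssssyyyyyE ⇒ ssssyyyyyy

P ⇒ sPE   [P ::= s P E]
sPE ⇒ ssPEE   [P ::= s P E]
ssPEE ⇒ sssPEEE   [P ::= s P E]
sssPEEE ⇒ ssssPEEEE   [P ::= s P E]
ssssPEEEE ⇒ ssssyEEEE   [P ::= y]
ssssyEEEE ⇒ ssssyyEEEE   [E ::= y E]
ssssyyEEEE ⇒ ssssyyyEEE   [E ::= y]
ssssyyyEEE ⇒ ssssyyyyEE   [E ::= y]
ssssyyyyEE ⇒ ssssyyyyyE   [E ::= y]
ssssyyyyyE ⇒ ssssyyyyyy   [E ::= y]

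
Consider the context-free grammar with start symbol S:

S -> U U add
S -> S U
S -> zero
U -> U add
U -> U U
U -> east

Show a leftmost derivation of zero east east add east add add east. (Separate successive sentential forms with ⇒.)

S ⇒ S U   [S -> S U]
S U ⇒ S U U   [S -> S U]
S U U ⇒ zero U U   [S -> zero]
zero U U ⇒ zero U add U   [U -> U add]
zero U add U ⇒ zero U add add U   [U -> U add]
zero U add add U ⇒ zero U U add add U   [U -> U U]
zero U U add add U ⇒ zero U add U add add U   [U -> U add]
zero U add U add add U ⇒ zero U U add U add add U   [U -> U U]
zero U U add U add add U ⇒ zero east U add U add add U   [U -> east]
zero east U add U add add U ⇒ zero east east add U add add U   [U -> east]
zero east east add U add add U ⇒ zero east east add east add add U   [U -> east]
zero east east add east add add U ⇒ zero east east add east add add east   [U -> east]

S ⇒ S U ⇒ S U U ⇒ zero U U ⇒ zero U add U ⇒ zero U add add U ⇒ zero U U add add U ⇒ zero U add U add add U ⇒ zero U U add U add add U ⇒ zero east U add U add add U ⇒ zero east east add U add add U ⇒ zero east east add east add add U ⇒ zero east east add east add add east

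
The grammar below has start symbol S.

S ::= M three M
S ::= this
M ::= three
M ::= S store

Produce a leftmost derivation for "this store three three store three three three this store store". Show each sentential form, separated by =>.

S => M three M   [S ::= M three M]
M three M => S store three M   [M ::= S store]
S store three M => M three M store three M   [S ::= M three M]
M three M store three M => S store three M store three M   [M ::= S store]
S store three M store three M => this store three M store three M   [S ::= this]
this store three M store three M => this store three three store three M   [M ::= three]
this store three three store three M => this store three three store three S store   [M ::= S store]
this store three three store three S store => this store three three store three M three M store   [S ::= M three M]
this store three three store three M three M store => this store three three store three three three M store   [M ::= three]
this store three three store three three three M store => this store three three store three three three S store store   [M ::= S store]
this store three three store three three three S store store => this store three three store three three three this store store   [S ::= this]

S => M three M => S store three M => M three M store three M => S store three M store three M => this store three M store three M => this store three three store three M => this store three three store three S store => this store three three store three M three M store => this store three three store three three three M store => this store three three store three three three S store store => this store three three store three three three this store store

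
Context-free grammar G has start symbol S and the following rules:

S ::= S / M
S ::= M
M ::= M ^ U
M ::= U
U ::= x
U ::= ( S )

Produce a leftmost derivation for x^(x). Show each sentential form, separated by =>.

S=>M=>M^U=>U^U=>x^U=>x^(S)=>x^(M)=>x^(U)=>x^(x)

S => M   [S ::= M]
M => M^U   [M ::= M ^ U]
M^U => U^U   [M ::= U]
U^U => x^U   [U ::= x]
x^U => x^(S)   [U ::= ( S )]
x^(S) => x^(M)   [S ::= M]
x^(M) => x^(U)   [M ::= U]
x^(U) => x^(x)   [U ::= x]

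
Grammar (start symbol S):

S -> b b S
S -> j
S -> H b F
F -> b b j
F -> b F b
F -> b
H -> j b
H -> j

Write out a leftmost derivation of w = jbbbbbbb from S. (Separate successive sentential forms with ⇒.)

S ⇒ HbF ⇒ jbbF ⇒ jbbbFb ⇒ jbbbbFbb ⇒ jbbbbbbb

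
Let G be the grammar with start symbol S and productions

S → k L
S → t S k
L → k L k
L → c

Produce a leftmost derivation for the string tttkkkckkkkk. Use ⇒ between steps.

S ⇒ tSk ⇒ ttSkk ⇒ tttSkkk ⇒ tttkLkkk ⇒ tttkkLkkkk ⇒ tttkkkLkkkkk ⇒ tttkkkckkkkk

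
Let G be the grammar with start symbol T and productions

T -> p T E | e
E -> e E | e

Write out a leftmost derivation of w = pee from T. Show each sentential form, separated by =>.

T => pTE => peE => pee

T => pTE   [T -> p T E]
pTE => peE   [T -> e]
peE => pee   [E -> e]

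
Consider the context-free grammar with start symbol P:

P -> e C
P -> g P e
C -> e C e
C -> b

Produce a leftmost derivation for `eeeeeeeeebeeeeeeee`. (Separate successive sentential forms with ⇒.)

P ⇒ eC ⇒ eeCe ⇒ eeeCee ⇒ eeeeCeee ⇒ eeeeeCeeee ⇒ eeeeeeCeeeee ⇒ eeeeeeeCeeeeee ⇒ eeeeeeeeCeeeeeee ⇒ eeeeeeeeeCeeeeeeee ⇒ eeeeeeeeebeeeeeeee

P ⇒ eC   [P -> e C]
eC ⇒ eeCe   [C -> e C e]
eeCe ⇒ eeeCee   [C -> e C e]
eeeCee ⇒ eeeeCeee   [C -> e C e]
eeeeCeee ⇒ eeeeeCeeee   [C -> e C e]
eeeeeCeeee ⇒ eeeeeeCeeeee   [C -> e C e]
eeeeeeCeeeee ⇒ eeeeeeeCeeeeee   [C -> e C e]
eeeeeeeCeeeeee ⇒ eeeeeeeeCeeeeeee   [C -> e C e]
eeeeeeeeCeeeeeee ⇒ eeeeeeeeeCeeeeeeee   [C -> e C e]
eeeeeeeeeCeeeeeeee ⇒ eeeeeeeeebeeeeeeee   [C -> b]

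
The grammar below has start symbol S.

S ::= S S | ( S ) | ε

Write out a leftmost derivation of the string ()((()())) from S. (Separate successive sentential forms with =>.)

S => SS   [S ::= S S]
SS => (S)S   [S ::= ( S )]
(S)S => ()S   [S ::= ε]
()S => ()(S)   [S ::= ( S )]
()(S) => ()((S))   [S ::= ( S )]
()((S)) => ()((SS))   [S ::= S S]
()((SS)) => ()(((S)S))   [S ::= ( S )]
()(((S)S)) => ()((()S))   [S ::= ε]
()((()S)) => ()((()(S)))   [S ::= ( S )]
()((()(S))) => ()((()()))   [S ::= ε]

S => SS => (S)S => ()S => ()(S) => ()((S)) => ()((SS)) => ()(((S)S)) => ()((()S)) => ()((()(S))) => ()((()()))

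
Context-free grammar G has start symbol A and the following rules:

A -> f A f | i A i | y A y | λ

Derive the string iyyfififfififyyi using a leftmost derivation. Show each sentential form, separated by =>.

A=>iAi=>iyAyi=>iyyAyyi=>iyyfAfyyi=>iyyfiAifyyi=>iyyfifAfifyyi=>iyyfifiAififyyi=>iyyfififAfififyyi=>iyyfififfififyyi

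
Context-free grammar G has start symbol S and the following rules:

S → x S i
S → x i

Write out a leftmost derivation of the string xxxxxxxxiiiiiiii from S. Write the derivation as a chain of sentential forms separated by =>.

S => xSi => xxSii => xxxSiii => xxxxSiiii => xxxxxSiiiii => xxxxxxSiiiiii => xxxxxxxSiiiiiii => xxxxxxxxiiiiiiii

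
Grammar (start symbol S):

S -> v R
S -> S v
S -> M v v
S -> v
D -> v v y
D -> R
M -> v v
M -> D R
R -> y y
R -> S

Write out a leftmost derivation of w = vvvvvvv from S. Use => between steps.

S => Sv => Mvvv => DRvvv => RRvvv => SRvvv => SvRvvv => SvvRvvv => vvvRvvv => vvvSvvv => vvvvvvv

S => Sv   [S -> S v]
Sv => Mvvv   [S -> M v v]
Mvvv => DRvvv   [M -> D R]
DRvvv => RRvvv   [D -> R]
RRvvv => SRvvv   [R -> S]
SRvvv => SvRvvv   [S -> S v]
SvRvvv => SvvRvvv   [S -> S v]
SvvRvvv => vvvRvvv   [S -> v]
vvvRvvv => vvvSvvv   [R -> S]
vvvSvvv => vvvvvvv   [S -> v]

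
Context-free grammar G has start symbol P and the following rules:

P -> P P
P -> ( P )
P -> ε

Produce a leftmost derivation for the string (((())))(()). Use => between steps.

P => PP   [P -> P P]
PP => (P)P   [P -> ( P )]
(P)P => ((P))P   [P -> ( P )]
((P))P => (((P)))P   [P -> ( P )]
(((P)))P => ((((P))))P   [P -> ( P )]
((((P))))P => (((())))P   [P -> ε]
(((())))P => (((())))(P)   [P -> ( P )]
(((())))(P) => (((())))((P))   [P -> ( P )]
(((())))((P)) => (((())))(())   [P -> ε]

P => PP => (P)P => ((P))P => (((P)))P => ((((P))))P => (((())))P => (((())))(P) => (((())))((P)) => (((())))(())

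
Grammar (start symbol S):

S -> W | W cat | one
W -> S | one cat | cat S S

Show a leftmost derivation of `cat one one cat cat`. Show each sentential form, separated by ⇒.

S ⇒ W cat ⇒ S cat ⇒ W cat cat ⇒ cat S S cat cat ⇒ cat one S cat cat ⇒ cat one one cat cat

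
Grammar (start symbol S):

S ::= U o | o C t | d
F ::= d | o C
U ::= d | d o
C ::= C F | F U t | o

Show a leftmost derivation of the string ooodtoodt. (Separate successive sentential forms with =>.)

S => oCt => oCFt => oFUtFt => ooCUtFt => oooUtFt => ooodtFt => ooodtoCt => ooodtoCFt => ooodtooFt => ooodtoodt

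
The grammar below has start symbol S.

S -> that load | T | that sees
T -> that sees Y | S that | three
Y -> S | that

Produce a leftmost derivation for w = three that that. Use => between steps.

S => T => S that => T that => S that that => T that that => three that that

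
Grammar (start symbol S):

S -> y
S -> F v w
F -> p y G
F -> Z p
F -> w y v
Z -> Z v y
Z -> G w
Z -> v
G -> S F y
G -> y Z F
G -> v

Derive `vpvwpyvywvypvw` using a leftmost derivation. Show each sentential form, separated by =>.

S => Fvw   [S -> F v w]
Fvw => Zpvw   [F -> Z p]
Zpvw => Zvypvw   [Z -> Z v y]
Zvypvw => Gwvypvw   [Z -> G w]
Gwvypvw => SFywvypvw   [G -> S F y]
SFywvypvw => FvwFywvypvw   [S -> F v w]
FvwFywvypvw => ZpvwFywvypvw   [F -> Z p]
ZpvwFywvypvw => vpvwFywvypvw   [Z -> v]
vpvwFywvypvw => vpvwpyGywvypvw   [F -> p y G]
vpvwpyGywvypvw => vpvwpyvywvypvw   [G -> v]

S=>Fvw=>Zpvw=>Zvypvw=>Gwvypvw=>SFywvypvw=>FvwFywvypvw=>ZpvwFywvypvw=>vpvwFywvypvw=>vpvwpyGywvypvw=>vpvwpyvywvypvw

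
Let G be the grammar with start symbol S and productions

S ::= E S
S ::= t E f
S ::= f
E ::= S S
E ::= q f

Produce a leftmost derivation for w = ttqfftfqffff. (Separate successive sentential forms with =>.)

S=>tEf=>tSSf=>ttEfSf=>ttqffSf=>ttqfftEff=>ttqfftSSff=>ttqfftfSff=>ttqfftfESff=>ttqfftfqfSff=>ttqfftfqffff

S => tEf   [S ::= t E f]
tEf => tSSf   [E ::= S S]
tSSf => ttEfSf   [S ::= t E f]
ttEfSf => ttqffSf   [E ::= q f]
ttqffSf => ttqfftEff   [S ::= t E f]
ttqfftEff => ttqfftSSff   [E ::= S S]
ttqfftSSff => ttqfftfSff   [S ::= f]
ttqfftfSff => ttqfftfESff   [S ::= E S]
ttqfftfESff => ttqfftfqfSff   [E ::= q f]
ttqfftfqfSff => ttqfftfqffff   [S ::= f]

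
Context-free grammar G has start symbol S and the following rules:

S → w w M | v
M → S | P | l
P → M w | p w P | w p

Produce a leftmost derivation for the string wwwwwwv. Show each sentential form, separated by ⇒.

S ⇒ wwM ⇒ wwS ⇒ wwwwM ⇒ wwwwS ⇒ wwwwwwM ⇒ wwwwwwS ⇒ wwwwwwv

S ⇒ wwM   [S → w w M]
wwM ⇒ wwS   [M → S]
wwS ⇒ wwwwM   [S → w w M]
wwwwM ⇒ wwwwS   [M → S]
wwwwS ⇒ wwwwwwM   [S → w w M]
wwwwwwM ⇒ wwwwwwS   [M → S]
wwwwwwS ⇒ wwwwwwv   [S → v]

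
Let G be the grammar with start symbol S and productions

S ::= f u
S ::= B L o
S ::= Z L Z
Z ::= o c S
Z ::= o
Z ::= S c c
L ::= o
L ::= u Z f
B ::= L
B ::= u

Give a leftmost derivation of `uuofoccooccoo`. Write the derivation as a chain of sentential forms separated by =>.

S=>ZLZ=>SccLZ=>ZLZccLZ=>SccLZccLZ=>BLoccLZccLZ=>uLoccLZccLZ=>uuZfoccLZccLZ=>uuofoccLZccLZ=>uuofoccoZccLZ=>uuofoccooccLZ=>uuofoccooccoZ=>uuofoccooccoo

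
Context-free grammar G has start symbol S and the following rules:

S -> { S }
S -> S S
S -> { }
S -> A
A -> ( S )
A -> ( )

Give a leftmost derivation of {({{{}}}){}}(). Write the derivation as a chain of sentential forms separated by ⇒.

S⇒SS⇒{S}S⇒{SS}S⇒{AS}S⇒{(S)S}S⇒{({S})S}S⇒{({{S}})S}S⇒{({{{}}})S}S⇒{({{{}}}){}}S⇒{({{{}}}){}}A⇒{({{{}}}){}}()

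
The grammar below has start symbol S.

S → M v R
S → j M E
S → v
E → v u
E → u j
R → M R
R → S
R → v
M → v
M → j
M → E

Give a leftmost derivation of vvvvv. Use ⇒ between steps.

S ⇒ MvR   [S → M v R]
MvR ⇒ vvR   [M → v]
vvR ⇒ vvMR   [R → M R]
vvMR ⇒ vvvR   [M → v]
vvvR ⇒ vvvMR   [R → M R]
vvvMR ⇒ vvvvR   [M → v]
vvvvR ⇒ vvvvv   [R → v]

S⇒MvR⇒vvR⇒vvMR⇒vvvR⇒vvvMR⇒vvvvR⇒vvvvv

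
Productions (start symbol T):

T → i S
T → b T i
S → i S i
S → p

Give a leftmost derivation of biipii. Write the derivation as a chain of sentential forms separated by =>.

T => bTi   [T → b T i]
bTi => biSi   [T → i S]
biSi => biiSii   [S → i S i]
biiSii => biipii   [S → p]

T => bTi => biSi => biiSii => biipii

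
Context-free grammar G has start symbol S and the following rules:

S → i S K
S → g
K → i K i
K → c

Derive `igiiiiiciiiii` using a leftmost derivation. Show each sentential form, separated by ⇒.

S ⇒ iSK ⇒ igK ⇒ igiKi ⇒ igiiKii ⇒ igiiiKiii ⇒ igiiiiKiiii ⇒ igiiiiiKiiiii ⇒ igiiiiiciiiii

S ⇒ iSK   [S → i S K]
iSK ⇒ igK   [S → g]
igK ⇒ igiKi   [K → i K i]
igiKi ⇒ igiiKii   [K → i K i]
igiiKii ⇒ igiiiKiii   [K → i K i]
igiiiKiii ⇒ igiiiiKiiii   [K → i K i]
igiiiiKiiii ⇒ igiiiiiKiiiii   [K → i K i]
igiiiiiKiiiii ⇒ igiiiiiciiiii   [K → c]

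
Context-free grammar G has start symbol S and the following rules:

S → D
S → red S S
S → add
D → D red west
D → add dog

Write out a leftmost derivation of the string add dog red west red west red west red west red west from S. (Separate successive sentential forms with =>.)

S => D => D red west => D red west red west => D red west red west red west => D red west red west red west red west => D red west red west red west red west red west => add dog red west red west red west red west red west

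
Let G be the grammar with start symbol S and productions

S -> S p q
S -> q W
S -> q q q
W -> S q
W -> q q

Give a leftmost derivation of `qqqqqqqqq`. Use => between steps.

S => qW => qSq => qqWq => qqSqq => qqqWqq => qqqSqqq => qqqqWqqq => qqqqqqqqq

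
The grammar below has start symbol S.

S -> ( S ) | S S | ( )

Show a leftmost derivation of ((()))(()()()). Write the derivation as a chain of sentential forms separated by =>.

S => SS   [S -> S S]
SS => (S)S   [S -> ( S )]
(S)S => ((S))S   [S -> ( S )]
((S))S => ((()))S   [S -> ( )]
((()))S => ((()))(S)   [S -> ( S )]
((()))(S) => ((()))(SS)   [S -> S S]
((()))(SS) => ((()))(()S)   [S -> ( )]
((()))(()S) => ((()))(()SS)   [S -> S S]
((()))(()SS) => ((()))(()()S)   [S -> ( )]
((()))(()()S) => ((()))(()()())   [S -> ( )]

S => SS => (S)S => ((S))S => ((()))S => ((()))(S) => ((()))(SS) => ((()))(()S) => ((()))(()SS) => ((()))(()()S) => ((()))(()()())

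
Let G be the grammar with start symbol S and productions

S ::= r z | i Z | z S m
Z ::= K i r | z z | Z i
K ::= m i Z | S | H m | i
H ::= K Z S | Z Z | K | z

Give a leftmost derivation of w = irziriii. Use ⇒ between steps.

S ⇒ iZ   [S ::= i Z]
iZ ⇒ iZi   [Z ::= Z i]
iZi ⇒ iZii   [Z ::= Z i]
iZii ⇒ iZiii   [Z ::= Z i]
iZiii ⇒ iKiriii   [Z ::= K i r]
iKiriii ⇒ iSiriii   [K ::= S]
iSiriii ⇒ irziriii   [S ::= r z]

S⇒iZ⇒iZi⇒iZii⇒iZiii⇒iKiriii⇒iSiriii⇒irziriii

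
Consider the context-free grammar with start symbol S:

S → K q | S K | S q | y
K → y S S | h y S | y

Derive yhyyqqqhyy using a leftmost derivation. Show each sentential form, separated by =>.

S => SK => SKK => yKK => yhySK => yhySqK => yhySqqK => yhySqqqK => yhyyqqqK => yhyyqqqhyS => yhyyqqqhyy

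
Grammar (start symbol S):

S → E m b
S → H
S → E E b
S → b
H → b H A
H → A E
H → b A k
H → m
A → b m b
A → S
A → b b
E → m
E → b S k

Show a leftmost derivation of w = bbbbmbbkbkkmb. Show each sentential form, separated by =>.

S => EEb   [S → E E b]
EEb => bSkEb   [E → b S k]
bSkEb => bHkEb   [S → H]
bHkEb => bAEkEb   [H → A E]
bAEkEb => bbbEkEb   [A → b b]
bbbEkEb => bbbbSkkEb   [E → b S k]
bbbbSkkEb => bbbbEEbkkEb   [S → E E b]
bbbbEEbkkEb => bbbbmEbkkEb   [E → m]
bbbbmEbkkEb => bbbbmbSkbkkEb   [E → b S k]
bbbbmbSkbkkEb => bbbbmbbkbkkEb   [S → b]
bbbbmbbkbkkEb => bbbbmbbkbkkmb   [E → m]

S => EEb => bSkEb => bHkEb => bAEkEb => bbbEkEb => bbbbSkkEb => bbbbEEbkkEb => bbbbmEbkkEb => bbbbmbSkbkkEb => bbbbmbbkbkkEb => bbbbmbbkbkkmb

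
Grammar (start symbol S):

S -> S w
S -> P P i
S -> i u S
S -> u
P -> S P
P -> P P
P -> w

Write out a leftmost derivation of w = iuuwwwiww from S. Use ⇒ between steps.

S ⇒ Sw   [S -> S w]
Sw ⇒ iuSw   [S -> i u S]
iuSw ⇒ iuSww   [S -> S w]
iuSww ⇒ iuPPiww   [S -> P P i]
iuPPiww ⇒ iuSPPiww   [P -> S P]
iuSPPiww ⇒ iuSwPPiww   [S -> S w]
iuSwPPiww ⇒ iuuwPPiww   [S -> u]
iuuwPPiww ⇒ iuuwwPiww   [P -> w]
iuuwwPiww ⇒ iuuwwwiww   [P -> w]

S ⇒ Sw ⇒ iuSw ⇒ iuSww ⇒ iuPPiww ⇒ iuSPPiww ⇒ iuSwPPiww ⇒ iuuwPPiww ⇒ iuuwwPiww ⇒ iuuwwwiww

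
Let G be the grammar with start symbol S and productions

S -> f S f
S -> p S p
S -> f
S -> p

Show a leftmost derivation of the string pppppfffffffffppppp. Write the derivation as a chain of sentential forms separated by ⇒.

S ⇒ pSp   [S -> p S p]
pSp ⇒ ppSpp   [S -> p S p]
ppSpp ⇒ pppSppp   [S -> p S p]
pppSppp ⇒ ppppSpppp   [S -> p S p]
ppppSpppp ⇒ pppppSppppp   [S -> p S p]
pppppSppppp ⇒ pppppfSfppppp   [S -> f S f]
pppppfSfppppp ⇒ pppppffSffppppp   [S -> f S f]
pppppffSffppppp ⇒ pppppfffSfffppppp   [S -> f S f]
pppppfffSfffppppp ⇒ pppppffffSffffppppp   [S -> f S f]
pppppffffSffffppppp ⇒ pppppfffffffffppppp   [S -> f]

S ⇒ pSp ⇒ ppSpp ⇒ pppSppp ⇒ ppppSpppp ⇒ pppppSppppp ⇒ pppppfSfppppp ⇒ pppppffSffppppp ⇒ pppppfffSfffppppp ⇒ pppppffffSffffppppp ⇒ pppppfffffffffppppp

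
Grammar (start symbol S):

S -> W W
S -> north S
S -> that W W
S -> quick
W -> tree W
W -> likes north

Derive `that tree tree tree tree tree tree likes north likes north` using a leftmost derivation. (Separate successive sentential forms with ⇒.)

S ⇒ that W W ⇒ that tree W W ⇒ that tree tree W W ⇒ that tree tree tree W W ⇒ that tree tree tree tree W W ⇒ that tree tree tree tree tree W W ⇒ that tree tree tree tree tree tree W W ⇒ that tree tree tree tree tree tree likes north W ⇒ that tree tree tree tree tree tree likes north likes north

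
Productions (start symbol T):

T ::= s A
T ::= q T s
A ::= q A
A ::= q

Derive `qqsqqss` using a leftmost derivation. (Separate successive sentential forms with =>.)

T => qTs   [T ::= q T s]
qTs => qqTss   [T ::= q T s]
qqTss => qqsAss   [T ::= s A]
qqsAss => qqsqAss   [A ::= q A]
qqsqAss => qqsqqss   [A ::= q]

T=>qTs=>qqTss=>qqsAss=>qqsqAss=>qqsqqss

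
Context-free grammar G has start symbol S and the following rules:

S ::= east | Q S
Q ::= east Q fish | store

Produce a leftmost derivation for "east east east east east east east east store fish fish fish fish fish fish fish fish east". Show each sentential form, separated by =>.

S => Q S => east Q fish S => east east Q fish fish S => east east east Q fish fish fish S => east east east east Q fish fish fish fish S => east east east east east Q fish fish fish fish fish S => east east east east east east Q fish fish fish fish fish fish S => east east east east east east east Q fish fish fish fish fish fish fish S => east east east east east east east east Q fish fish fish fish fish fish fish fish S => east east east east east east east east store fish fish fish fish fish fish fish fish S => east east east east east east east east store fish fish fish fish fish fish fish fish east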